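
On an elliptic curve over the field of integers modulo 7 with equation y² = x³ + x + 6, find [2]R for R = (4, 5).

tangent at (4, 5): λ = (3·4² + 1)/(2·5) ≡ 0/3. 3⁻¹ ≡ 5 (mod 7), so λ ≡ 0·5 ≡ 0.
  x = λ² - 4 - 4 = 0 - 8 ≡ 6; y = λ·(4 - 6) - 5 ≡ 2. → (6, 2)

(6, 2)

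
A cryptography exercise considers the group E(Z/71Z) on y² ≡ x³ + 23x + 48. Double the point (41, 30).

(37, 19)

tangent at (41, 30): λ = (3·41² + 23)/(2·30) ≡ 25/60. 60⁻¹ ≡ 58 (mod 71) since 60·58 = 3480 ≡ 1, so λ ≡ 25·58 ≡ 30.
  x = λ² - 41 - 41 = 900 - 82 ≡ 37; y = λ·(41 - 37) - 30 ≡ 19. → (37, 19)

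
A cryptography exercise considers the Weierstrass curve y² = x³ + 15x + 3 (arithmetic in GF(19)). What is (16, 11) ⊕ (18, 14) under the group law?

(16, 11) + (18, 14). λ = (14 - 11)/(18 - 16) ≡ 3/2 mod 19. 2⁻¹ ≡ 10 (mod 19) since 2·10 = 20 ≡ 1, so λ ≡ 11.
  x = λ² - 16 - 18 = 121 - 34 ≡ 11; y = λ·(16 - 11) - 11 ≡ 6. → (11, 6)

(11, 6)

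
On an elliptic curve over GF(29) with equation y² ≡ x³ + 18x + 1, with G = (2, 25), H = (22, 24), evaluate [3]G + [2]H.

First 3G:
Repeated addition: build up to 3G.
2G: tangent at (2, 25): λ = (3·2² + 18)/(2·25) ≡ 1/21. 21⁻¹ ≡ 18 (mod 29), so λ ≡ 1·18 ≡ 18.
  x = λ² - 2 - 2 = 324 - 4 ≡ 1; y = λ·(2 - 1) - 25 ≡ 22. → (1, 22)
3G: (1, 22) + (2, 25). λ = (25 - 22)/(2 - 1) ≡ 3/1 mod 29. 1⁻¹ ≡ 1 (mod 29), so λ ≡ 3.
  x = λ² - 1 - 2 = 9 - 3 ≡ 6; y = λ·(1 - 6) - 22 ≡ 21. → (6, 21)
3G = (6, 21).
Next 2H:
Repeated addition: build up to 2H.
2H: tangent at (22, 24): λ = (3·22² + 18)/(2·24) ≡ 20/19. 19⁻¹ ≡ 26 (mod 29) since 19·26 = 494 ≡ 1, so λ ≡ 20·26 ≡ 27.
  x = λ² - 22 - 22 = 729 - 44 ≡ 18; y = λ·(22 - 18) - 24 ≡ 26. → (18, 26)
2H = (18, 26).
Finally 3G + 2H:
(6, 21) + (18, 26). λ = (26 - 21)/(18 - 6) ≡ 5/12 mod 29. 12⁻¹ ≡ 17 (mod 29), so λ ≡ 27.
  x = λ² - 6 - 18 = 729 - 24 ≡ 9; y = λ·(6 - 9) - 21 ≡ 14. → (9, 14)

(9, 14)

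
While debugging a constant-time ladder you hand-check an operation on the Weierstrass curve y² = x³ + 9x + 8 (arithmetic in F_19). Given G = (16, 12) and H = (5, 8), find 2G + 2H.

(17, 18)

First 2G:
Repeated addition: build up to 2G.
2G: tangent at (16, 12): λ = (3·16² + 9)/(2·12) ≡ 17/5. 5⁻¹ ≡ 4 (mod 19) since 5·4 = 20 ≡ 1, so λ ≡ 17·4 ≡ 11.
  x = λ² - 16 - 16 = 121 - 32 ≡ 13; y = λ·(16 - 13) - 12 ≡ 2. → (13, 2)
2G = (13, 2).
Next 2H:
Repeated addition: build up to 2H.
2H: tangent at (5, 8): λ = (3·5² + 9)/(2·8) ≡ 8/16. 16⁻¹ ≡ 6 (mod 19), so λ ≡ 8·6 ≡ 10.
  x = λ² - 5 - 5 = 100 - 10 ≡ 14; y = λ·(5 - 14) - 8 ≡ 16. → (14, 16)
2H = (14, 16).
Finally 2G + 2H:
(13, 2) + (14, 16). λ = (16 - 2)/(14 - 13) ≡ 14/1 mod 19. 1⁻¹ ≡ 1 (mod 19), so λ ≡ 14.
  x = λ² - 13 - 14 = 196 - 27 ≡ 17; y = λ·(13 - 17) - 2 ≡ 18. → (17, 18)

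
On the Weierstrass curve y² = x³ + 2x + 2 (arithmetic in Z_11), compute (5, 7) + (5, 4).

The two points share x = 5 and their y-coordinates satisfy 7 + 4 ≡ 0 (mod 11), so they are inverses. Their sum is 𝒪.

O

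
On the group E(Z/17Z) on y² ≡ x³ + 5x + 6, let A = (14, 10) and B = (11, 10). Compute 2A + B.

First 2A:
Repeated addition: build up to 2A.
2A: tangent at (14, 10): λ = (3·14² + 5)/(2·10) ≡ 15/3. 3⁻¹ ≡ 6 (mod 17), so λ ≡ 15·6 ≡ 5.
  x = λ² - 14 - 14 = 25 - 28 ≡ 14; y = λ·(14 - 14) - 10 ≡ 7. → (14, 7)
2A = (14, 7).
Finally 2A + B:
(14, 7) + (11, 10). λ = (10 - 7)/(11 - 14) ≡ 3/14 mod 17. 14⁻¹ ≡ 11 (mod 17) since 14·11 = 154 ≡ 1, so λ ≡ 16.
  x = λ² - 14 - 11 = 256 - 25 ≡ 10; y = λ·(14 - 10) - 7 ≡ 6. → (10, 6)

(10, 6)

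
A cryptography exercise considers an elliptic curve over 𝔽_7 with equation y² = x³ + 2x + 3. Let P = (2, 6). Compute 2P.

tangent at (2, 6): λ = (3·2² + 2)/(2·6) ≡ 0/5. 5⁻¹ ≡ 3 (mod 7) since 5·3 = 15 ≡ 1, so λ ≡ 0·3 ≡ 0.
  x = λ² - 2 - 2 = 0 - 4 ≡ 3; y = λ·(2 - 3) - 6 ≡ 1. → (3, 1)

(3, 1)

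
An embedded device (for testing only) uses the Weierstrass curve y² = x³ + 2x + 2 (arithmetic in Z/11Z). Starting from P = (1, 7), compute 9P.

O

Repeated addition: build up to 9P.
2P: tangent at (1, 7): λ = (3·1² + 2)/(2·7) ≡ 5/3. 3⁻¹ ≡ 4 (mod 11), so λ ≡ 5·4 ≡ 9.
  x = λ² - 1 - 1 = 81 - 2 ≡ 2; y = λ·(1 - 2) - 7 ≡ 6. → (2, 6)
3P: (2, 6) + (1, 7). λ = (7 - 6)/(1 - 2) ≡ 1/10 mod 11. 10⁻¹ ≡ 10 (mod 11), so λ ≡ 10.
  x = λ² - 2 - 1 = 100 - 3 ≡ 9; y = λ·(2 - 9) - 6 ≡ 1. → (9, 1)
4P: (9, 1) + (1, 7). λ = (7 - 1)/(1 - 9) ≡ 6/3 mod 11. 3⁻¹ ≡ 4 (mod 11), so λ ≡ 2.
  x = λ² - 9 - 1 = 4 - 10 ≡ 5; y = λ·(9 - 5) - 1 ≡ 7. → (5, 7)
5P: (5, 7) + (1, 7). λ = (7 - 7)/(1 - 5) ≡ 0/7 mod 11. 7⁻¹ ≡ 8 (mod 11) since 7·8 = 56 ≡ 1, so λ ≡ 0.
  x = λ² - 5 - 1 = 0 - 6 ≡ 5; y = λ·(5 - 5) - 7 ≡ 4. → (5, 4)
6P: (5, 4) + (1, 7). λ = (7 - 4)/(1 - 5) ≡ 3/7 mod 11. 7⁻¹ ≡ 8 (mod 11) since 7·8 = 56 ≡ 1, so λ ≡ 2.
  x = λ² - 5 - 1 = 4 - 6 ≡ 9; y = λ·(5 - 9) - 4 ≡ 10. → (9, 10)
7P: (9, 10) + (1, 7). λ = (7 - 10)/(1 - 9) ≡ 8/3 mod 11. 3⁻¹ ≡ 4 (mod 11), so λ ≡ 10.
  x = λ² - 9 - 1 = 100 - 10 ≡ 2; y = λ·(9 - 2) - 10 ≡ 5. → (2, 5)
8P: (2, 5) + (1, 7). λ = (7 - 5)/(1 - 2) ≡ 2/10 mod 11. 10⁻¹ ≡ 10 (mod 11), so λ ≡ 9.
  x = λ² - 2 - 1 = 81 - 3 ≡ 1; y = λ·(2 - 1) - 5 ≡ 4. → (1, 4)
9P: (1, 4) + (1, 7): same x and y₁ ≡ -y₂, so the sum is O.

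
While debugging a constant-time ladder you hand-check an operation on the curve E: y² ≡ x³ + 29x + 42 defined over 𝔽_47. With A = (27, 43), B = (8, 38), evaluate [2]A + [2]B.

(43, 35)

First 2A:
Repeated addition: build up to 2A.
2A: tangent at (27, 43): λ = (3·27² + 29)/(2·43) ≡ 7/39. 39⁻¹ ≡ 41 (mod 47), so λ ≡ 7·41 ≡ 5.
  x = λ² - 27 - 27 = 25 - 54 ≡ 18; y = λ·(27 - 18) - 43 ≡ 2. → (18, 2)
2A = (18, 2).
Next 2B:
Repeated addition: build up to 2B.
2B: tangent at (8, 38): λ = (3·8² + 29)/(2·38) ≡ 33/29. 29⁻¹ ≡ 13 (mod 47), so λ ≡ 33·13 ≡ 6.
  x = λ² - 8 - 8 = 36 - 16 ≡ 20; y = λ·(8 - 20) - 38 ≡ 31. → (20, 31)
2B = (20, 31).
Finally 2A + 2B:
(18, 2) + (20, 31). λ = (31 - 2)/(20 - 18) ≡ 29/2 mod 47. 2⁻¹ ≡ 24 (mod 47) since 2·24 = 48 ≡ 1, so λ ≡ 38.
  x = λ² - 18 - 20 = 1444 - 38 ≡ 43; y = λ·(18 - 43) - 2 ≡ 35. → (43, 35)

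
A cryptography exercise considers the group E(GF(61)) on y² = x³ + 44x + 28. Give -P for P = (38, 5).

-(38, 5) = (38, -5 mod 61) = (38, 56).

(38, 56)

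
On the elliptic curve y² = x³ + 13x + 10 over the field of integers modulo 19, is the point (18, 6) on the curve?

y² = 6² ≡ 17; x³ + 13x + 10 = 6076 ≡ 15 (mod 19). 17 ≠ 15.

no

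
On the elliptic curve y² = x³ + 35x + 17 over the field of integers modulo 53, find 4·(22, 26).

(17, 38)

Write Q = (22, 26).
Double-and-add on 4 = (100)₂. Start with Q = (22, 26) for the leading 1-bit.
double: tangent at (22, 26): λ = (3·22² + 35)/(2·26) ≡ 3/52. 52⁻¹ ≡ 52 (mod 53), so λ ≡ 3·52 ≡ 50.
  x = λ² - 22 - 22 = 2500 - 44 ≡ 18; y = λ·(22 - 18) - 26 ≡ 15. → (18, 15)
double: tangent at (18, 15): λ = (3·18² + 35)/(2·15) ≡ 0/30. 30⁻¹ ≡ 23 (mod 53), so λ ≡ 0·23 ≡ 0.
  x = λ² - 18 - 18 = 0 - 36 ≡ 17; y = λ·(18 - 17) - 15 ≡ 38. → (17, 38)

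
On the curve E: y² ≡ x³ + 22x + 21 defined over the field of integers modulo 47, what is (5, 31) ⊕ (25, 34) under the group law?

(5, 31) + (25, 34). λ = (34 - 31)/(25 - 5) ≡ 3/20 mod 47. 20⁻¹ ≡ 40 (mod 47) since 20·40 = 800 ≡ 1, so λ ≡ 26.
  x = λ² - 5 - 25 = 676 - 30 ≡ 35; y = λ·(5 - 35) - 31 ≡ 35. → (35, 35)

(35, 35)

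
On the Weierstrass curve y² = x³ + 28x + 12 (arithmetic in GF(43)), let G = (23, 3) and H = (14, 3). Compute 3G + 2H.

(7, 32)

First 3G:
Repeated addition: build up to 3G.
2G: tangent at (23, 3): λ = (3·23² + 28)/(2·3) ≡ 24/6. 6⁻¹ ≡ 36 (mod 43) since 6·36 = 216 ≡ 1, so λ ≡ 24·36 ≡ 4.
  x = λ² - 23 - 23 = 16 - 46 ≡ 13; y = λ·(23 - 13) - 3 ≡ 37. → (13, 37)
3G: (13, 37) + (23, 3). λ = (3 - 37)/(23 - 13) ≡ 9/10 mod 43. 10⁻¹ ≡ 13 (mod 43), so λ ≡ 31.
  x = λ² - 13 - 23 = 961 - 36 ≡ 22; y = λ·(13 - 22) - 37 ≡ 28. → (22, 28)
3G = (22, 28).
Next 2H:
Repeated addition: build up to 2H.
2H: tangent at (14, 3): λ = (3·14² + 28)/(2·3) ≡ 14/6. 6⁻¹ ≡ 36 (mod 43) since 6·36 = 216 ≡ 1, so λ ≡ 14·36 ≡ 31.
  x = λ² - 14 - 14 = 961 - 28 ≡ 30; y = λ·(14 - 30) - 3 ≡ 17. → (30, 17)
2H = (30, 17).
Finally 3G + 2H:
(22, 28) + (30, 17). λ = (17 - 28)/(30 - 22) ≡ 32/8 mod 43. 8⁻¹ ≡ 27 (mod 43), so λ ≡ 4.
  x = λ² - 22 - 30 = 16 - 52 ≡ 7; y = λ·(22 - 7) - 28 ≡ 32. → (7, 32)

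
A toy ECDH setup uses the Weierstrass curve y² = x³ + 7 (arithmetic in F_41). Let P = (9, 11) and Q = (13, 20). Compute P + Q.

(1, 7)

(9, 11) + (13, 20). λ = (20 - 11)/(13 - 9) ≡ 9/4 mod 41. 4⁻¹ ≡ 31 (mod 41), so λ ≡ 33.
  x = λ² - 9 - 13 = 1089 - 22 ≡ 1; y = λ·(9 - 1) - 11 ≡ 7. → (1, 7)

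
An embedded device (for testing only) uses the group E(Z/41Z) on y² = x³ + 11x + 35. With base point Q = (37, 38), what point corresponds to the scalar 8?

(15, 7)

Repeated addition: build up to 8Q.
2Q: tangent at (37, 38): λ = (3·37² + 11)/(2·38) ≡ 18/35. 35⁻¹ ≡ 34 (mod 41), so λ ≡ 18·34 ≡ 38.
  x = λ² - 37 - 37 = 1444 - 74 ≡ 17; y = λ·(37 - 17) - 38 ≡ 25. → (17, 25)
3Q: (17, 25) + (37, 38). λ = (38 - 25)/(37 - 17) ≡ 13/20 mod 41. 20⁻¹ ≡ 39 (mod 41), so λ ≡ 15.
  x = λ² - 17 - 37 = 225 - 54 ≡ 7; y = λ·(17 - 7) - 25 ≡ 2. → (7, 2)
4Q: (7, 2) + (37, 38). λ = (38 - 2)/(37 - 7) ≡ 36/30 mod 41. 30⁻¹ ≡ 26 (mod 41), so λ ≡ 34.
  x = λ² - 7 - 37 = 1156 - 44 ≡ 5; y = λ·(7 - 5) - 2 ≡ 25. → (5, 25)
5Q: (5, 25) + (37, 38). λ = (38 - 25)/(37 - 5) ≡ 13/32 mod 41. 32⁻¹ ≡ 9 (mod 41), so λ ≡ 35.
  x = λ² - 5 - 37 = 1225 - 42 ≡ 35; y = λ·(5 - 35) - 25 ≡ 32. → (35, 32)
6Q: (35, 32) + (37, 38). λ = (38 - 32)/(37 - 35) ≡ 6/2 mod 41. 2⁻¹ ≡ 21 (mod 41) since 2·21 = 42 ≡ 1, so λ ≡ 3.
  x = λ² - 35 - 37 = 9 - 72 ≡ 19; y = λ·(35 - 19) - 32 ≡ 16. → (19, 16)
7Q: (19, 16) + (37, 38). λ = (38 - 16)/(37 - 19) ≡ 22/18 mod 41. 18⁻¹ ≡ 16 (mod 41), so λ ≡ 24.
  x = λ² - 19 - 37 = 576 - 56 ≡ 28; y = λ·(19 - 28) - 16 ≡ 14. → (28, 14)
8Q: (28, 14) + (37, 38). λ = (38 - 14)/(37 - 28) ≡ 24/9 mod 41. 9⁻¹ ≡ 32 (mod 41), so λ ≡ 30.
  x = λ² - 28 - 37 = 900 - 65 ≡ 15; y = λ·(28 - 15) - 14 ≡ 7. → (15, 7)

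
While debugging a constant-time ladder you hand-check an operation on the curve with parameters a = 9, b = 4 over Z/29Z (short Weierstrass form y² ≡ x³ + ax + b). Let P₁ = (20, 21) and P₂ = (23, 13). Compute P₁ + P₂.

(6, 19)

(20, 21) + (23, 13). λ = (13 - 21)/(23 - 20) ≡ 21/3 mod 29. 3⁻¹ ≡ 10 (mod 29), so λ ≡ 7.
  x = λ² - 20 - 23 = 49 - 43 ≡ 6; y = λ·(20 - 6) - 21 ≡ 19. → (6, 19)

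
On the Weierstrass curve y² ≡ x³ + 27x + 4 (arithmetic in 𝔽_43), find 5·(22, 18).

(0, 2)

Write P = (22, 18).
Double-and-add on 5 = (101)₂. Start with P = (22, 18) for the leading 1-bit.
double: tangent at (22, 18): λ = (3·22² + 27)/(2·18) ≡ 17/36. 36⁻¹ ≡ 6 (mod 43) since 36·6 = 216 ≡ 1, so λ ≡ 17·6 ≡ 16.
  x = λ² - 22 - 22 = 256 - 44 ≡ 40; y = λ·(22 - 40) - 18 ≡ 38. → (40, 38)
double: tangent at (40, 38): λ = (3·40² + 27)/(2·38) ≡ 11/33. 33⁻¹ ≡ 30 (mod 43), so λ ≡ 11·30 ≡ 29.
  x = λ² - 40 - 40 = 841 - 80 ≡ 30; y = λ·(40 - 30) - 38 ≡ 37. → (30, 37)
add P: (30, 37) + (22, 18). λ = (18 - 37)/(22 - 30) ≡ 24/35 mod 43. 35⁻¹ ≡ 16 (mod 43) since 35·16 = 560 ≡ 1, so λ ≡ 40.
  x = λ² - 30 - 22 = 1600 - 52 ≡ 0; y = λ·(30 - 0) - 37 ≡ 2. → (0, 2)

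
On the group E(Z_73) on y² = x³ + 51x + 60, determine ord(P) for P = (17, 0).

2P: (17, 0) + (17, 0): same x and y₁ ≡ -y₂, so the sum is O.
2P = O, so the order is 2.

2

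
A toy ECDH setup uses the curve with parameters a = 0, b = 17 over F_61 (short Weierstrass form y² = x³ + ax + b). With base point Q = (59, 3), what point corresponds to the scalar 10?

(33, 5)

Double-and-add on 10 = (1010)₂. Start with Q = (59, 3) for the leading 1-bit.
double: tangent at (59, 3): λ = (3·59² + 0)/(2·3) ≡ 12/6. 6⁻¹ ≡ 51 (mod 61) since 6·51 = 306 ≡ 1, so λ ≡ 12·51 ≡ 2.
  x = λ² - 59 - 59 = 4 - 118 ≡ 8; y = λ·(59 - 8) - 3 ≡ 38. → (8, 38)
double: tangent at (8, 38): λ = (3·8² + 0)/(2·38) ≡ 9/15. 15⁻¹ ≡ 57 (mod 61) since 15·57 = 855 ≡ 1, so λ ≡ 9·57 ≡ 25.
  x = λ² - 8 - 8 = 625 - 16 ≡ 60; y = λ·(8 - 60) - 38 ≡ 4. → (60, 4)
add Q: (60, 4) + (59, 3). λ = (3 - 4)/(59 - 60) ≡ 60/60 mod 61. 60⁻¹ ≡ 60 (mod 61) since 60·60 = 3600 ≡ 1, so λ ≡ 1.
  x = λ² - 60 - 59 = 1 - 119 ≡ 4; y = λ·(60 - 4) - 4 ≡ 52. → (4, 52)
double: tangent at (4, 52): λ = (3·4² + 0)/(2·52) ≡ 48/43. 43⁻¹ ≡ 44 (mod 61), so λ ≡ 48·44 ≡ 38.
  x = λ² - 4 - 4 = 1444 - 8 ≡ 33; y = λ·(4 - 33) - 52 ≡ 5. → (33, 5)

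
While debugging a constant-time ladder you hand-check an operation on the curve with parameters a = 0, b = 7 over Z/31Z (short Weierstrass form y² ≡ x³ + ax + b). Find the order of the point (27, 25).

2P: tangent at (27, 25): λ = (3·27² + 0)/(2·25) ≡ 17/19. 19⁻¹ ≡ 18 (mod 31), so λ ≡ 17·18 ≡ 27.
  x = λ² - 27 - 27 = 729 - 54 ≡ 24; y = λ·(27 - 24) - 25 ≡ 25. → (24, 25)
3P: (24, 25) + (27, 25). λ = (25 - 25)/(27 - 24) ≡ 0/3 mod 31. 3⁻¹ ≡ 21 (mod 31), so λ ≡ 0.
  x = λ² - 24 - 27 = 0 - 51 ≡ 11; y = λ·(24 - 11) - 25 ≡ 6. → (11, 6)
4P: (11, 6) + (27, 25). λ = (25 - 6)/(27 - 11) ≡ 19/16 mod 31. 16⁻¹ ≡ 2 (mod 31), so λ ≡ 7.
  x = λ² - 11 - 27 = 49 - 38 ≡ 11; y = λ·(11 - 11) - 6 ≡ 25. → (11, 25)
5P: (11, 25) + (27, 25). λ = (25 - 25)/(27 - 11) ≡ 0/16 mod 31. 16⁻¹ ≡ 2 (mod 31), so λ ≡ 0.
  x = λ² - 11 - 27 = 0 - 38 ≡ 24; y = λ·(11 - 24) - 25 ≡ 6. → (24, 6)
6P: (24, 6) + (27, 25). λ = (25 - 6)/(27 - 24) ≡ 19/3 mod 31. 3⁻¹ ≡ 21 (mod 31), so λ ≡ 27.
  x = λ² - 24 - 27 = 729 - 51 ≡ 27; y = λ·(24 - 27) - 6 ≡ 6. → (27, 6)
7P: (27, 6) + (27, 25): same x and y₁ ≡ -y₂, so the sum is 𝒪.
7P = 𝒪, so the order is 7.

7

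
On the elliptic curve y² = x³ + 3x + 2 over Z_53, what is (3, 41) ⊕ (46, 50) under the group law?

(17, 14)

(3, 41) + (46, 50). λ = (50 - 41)/(46 - 3) ≡ 9/43 mod 53. 43⁻¹ ≡ 37 (mod 53), so λ ≡ 15.
  x = λ² - 3 - 46 = 225 - 49 ≡ 17; y = λ·(3 - 17) - 41 ≡ 14. → (17, 14)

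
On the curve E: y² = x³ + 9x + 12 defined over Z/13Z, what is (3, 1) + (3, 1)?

tangent at (3, 1): λ = (3·3² + 9)/(2·1) ≡ 10/2. 2⁻¹ ≡ 7 (mod 13), so λ ≡ 10·7 ≡ 5.
  x = λ² - 3 - 3 = 25 - 6 ≡ 6; y = λ·(3 - 6) - 1 ≡ 10. → (6, 10)

(6, 10)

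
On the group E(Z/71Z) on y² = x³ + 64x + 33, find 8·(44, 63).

Write P = (44, 63).
Repeated addition: build up to 8P.
2P: tangent at (44, 63): λ = (3·44² + 64)/(2·63) ≡ 50/55. 55⁻¹ ≡ 31 (mod 71) since 55·31 = 1705 ≡ 1, so λ ≡ 50·31 ≡ 59.
  x = λ² - 44 - 44 = 3481 - 88 ≡ 56; y = λ·(44 - 56) - 63 ≡ 10. → (56, 10)
3P: (56, 10) + (44, 63). λ = (63 - 10)/(44 - 56) ≡ 53/59 mod 71. 59⁻¹ ≡ 65 (mod 71) since 59·65 = 3835 ≡ 1, so λ ≡ 37.
  x = λ² - 56 - 44 = 1369 - 100 ≡ 62; y = λ·(56 - 62) - 10 ≡ 52. → (62, 52)
4P: (62, 52) + (44, 63). λ = (63 - 52)/(44 - 62) ≡ 11/53 mod 71. 53⁻¹ ≡ 67 (mod 71), so λ ≡ 27.
  x = λ² - 62 - 44 = 729 - 106 ≡ 55; y = λ·(62 - 55) - 52 ≡ 66. → (55, 66)
5P: (55, 66) + (44, 63). λ = (63 - 66)/(44 - 55) ≡ 68/60 mod 71. 60⁻¹ ≡ 58 (mod 71), so λ ≡ 39.
  x = λ² - 55 - 44 = 1521 - 99 ≡ 2; y = λ·(55 - 2) - 66 ≡ 13. → (2, 13)
6P: (2, 13) + (44, 63). λ = (63 - 13)/(44 - 2) ≡ 50/42 mod 71. 42⁻¹ ≡ 22 (mod 71), so λ ≡ 35.
  x = λ² - 2 - 44 = 1225 - 46 ≡ 43; y = λ·(2 - 43) - 13 ≡ 43. → (43, 43)
7P: (43, 43) + (44, 63). λ = (63 - 43)/(44 - 43) ≡ 20/1 mod 71. 1⁻¹ ≡ 1 (mod 71) since 1·1 = 1 ≡ 1, so λ ≡ 20.
  x = λ² - 43 - 44 = 400 - 87 ≡ 29; y = λ·(43 - 29) - 43 ≡ 24. → (29, 24)
8P: (29, 24) + (44, 63). λ = (63 - 24)/(44 - 29) ≡ 39/15 mod 71. 15⁻¹ ≡ 19 (mod 71) since 15·19 = 285 ≡ 1, so λ ≡ 31.
  x = λ² - 29 - 44 = 961 - 73 ≡ 36; y = λ·(29 - 36) - 24 ≡ 43. → (36, 43)

(36, 43)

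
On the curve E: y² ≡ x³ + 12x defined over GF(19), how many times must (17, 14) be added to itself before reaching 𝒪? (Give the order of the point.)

5

2P: tangent at (17, 14): λ = (3·17² + 12)/(2·14) ≡ 5/9. 9⁻¹ ≡ 17 (mod 19), so λ ≡ 5·17 ≡ 9.
  x = λ² - 17 - 17 = 81 - 34 ≡ 9; y = λ·(17 - 9) - 14 ≡ 1. → (9, 1)
3P: (9, 1) + (17, 14). λ = (14 - 1)/(17 - 9) ≡ 13/8 mod 19. 8⁻¹ ≡ 12 (mod 19), so λ ≡ 4.
  x = λ² - 9 - 17 = 16 - 26 ≡ 9; y = λ·(9 - 9) - 1 ≡ 18. → (9, 18)
4P: (9, 18) + (17, 14). λ = (14 - 18)/(17 - 9) ≡ 15/8 mod 19. 8⁻¹ ≡ 12 (mod 19) since 8·12 = 96 ≡ 1, so λ ≡ 9.
  x = λ² - 9 - 17 = 81 - 26 ≡ 17; y = λ·(9 - 17) - 18 ≡ 5. → (17, 5)
5P: (17, 5) + (17, 14): same x and y₁ ≡ -y₂, so the sum is 𝒪.
5P = 𝒪, so the order is 5.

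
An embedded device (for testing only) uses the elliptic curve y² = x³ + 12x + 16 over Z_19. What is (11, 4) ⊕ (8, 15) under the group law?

(11, 4) + (8, 15). λ = (15 - 4)/(8 - 11) ≡ 11/16 mod 19. 16⁻¹ ≡ 6 (mod 19) since 16·6 = 96 ≡ 1, so λ ≡ 9.
  x = λ² - 11 - 8 = 81 - 19 ≡ 5; y = λ·(11 - 5) - 4 ≡ 12. → (5, 12)

(5, 12)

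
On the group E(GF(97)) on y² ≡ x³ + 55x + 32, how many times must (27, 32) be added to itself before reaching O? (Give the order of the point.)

10

2P: tangent at (27, 32): λ = (3·27² + 55)/(2·32) ≡ 11/64. 64⁻¹ ≡ 47 (mod 97), so λ ≡ 11·47 ≡ 32.
  x = λ² - 27 - 27 = 1024 - 54 ≡ 0; y = λ·(27 - 0) - 32 ≡ 56. → (0, 56)
3P: (0, 56) + (27, 32). λ = (32 - 56)/(27 - 0) ≡ 73/27 mod 97. 27⁻¹ ≡ 18 (mod 97), so λ ≡ 53.
  x = λ² - 0 - 27 = 2809 - 27 ≡ 66; y = λ·(0 - 66) - 56 ≡ 35. → (66, 35)
4P: (66, 35) + (27, 32). λ = (32 - 35)/(27 - 66) ≡ 94/58 mod 97. 58⁻¹ ≡ 92 (mod 97) since 58·92 = 5336 ≡ 1, so λ ≡ 15.
  x = λ² - 66 - 27 = 225 - 93 ≡ 35; y = λ·(66 - 35) - 35 ≡ 42. → (35, 42)
5P: (35, 42) + (27, 32). λ = (32 - 42)/(27 - 35) ≡ 87/89 mod 97. 89⁻¹ ≡ 12 (mod 97), so λ ≡ 74.
  x = λ² - 35 - 27 = 5476 - 62 ≡ 79; y = λ·(35 - 79) - 42 ≡ 0. → (79, 0)
6P: (79, 0) + (27, 32). λ = (32 - 0)/(27 - 79) ≡ 32/45 mod 97. 45⁻¹ ≡ 69 (mod 97), so λ ≡ 74.
  x = λ² - 79 - 27 = 5476 - 106 ≡ 35; y = λ·(79 - 35) - 0 ≡ 55. → (35, 55)
7P: (35, 55) + (27, 32). λ = (32 - 55)/(27 - 35) ≡ 74/89 mod 97. 89⁻¹ ≡ 12 (mod 97) since 89·12 = 1068 ≡ 1, so λ ≡ 15.
  x = λ² - 35 - 27 = 225 - 62 ≡ 66; y = λ·(35 - 66) - 55 ≡ 62. → (66, 62)
8P: (66, 62) + (27, 32). λ = (32 - 62)/(27 - 66) ≡ 67/58 mod 97. 58⁻¹ ≡ 92 (mod 97), so λ ≡ 53.
  x = λ² - 66 - 27 = 2809 - 93 ≡ 0; y = λ·(66 - 0) - 62 ≡ 41. → (0, 41)
9P: (0, 41) + (27, 32). λ = (32 - 41)/(27 - 0) ≡ 88/27 mod 97. 27⁻¹ ≡ 18 (mod 97), so λ ≡ 32.
  x = λ² - 0 - 27 = 1024 - 27 ≡ 27; y = λ·(0 - 27) - 41 ≡ 65. → (27, 65)
10P: (27, 65) + (27, 32): same x and y₁ ≡ -y₂, so the sum is O.
10P = O, so the order is 10.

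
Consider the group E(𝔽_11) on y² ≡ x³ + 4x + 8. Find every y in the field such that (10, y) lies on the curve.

x³ + 4x + 8 = 1048 ≡ 3 (mod 11).
Square roots of 3 mod 11: 5 and 6 (since 5² = 25 ≡ 3).

5, 6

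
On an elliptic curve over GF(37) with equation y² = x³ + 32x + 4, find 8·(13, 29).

(4, 23)

Write G = (13, 29).
Double-and-add on 8 = (1000)₂. Start with G = (13, 29) for the leading 1-bit.
double: tangent at (13, 29): λ = (3·13² + 32)/(2·29) ≡ 21/21. 21⁻¹ ≡ 30 (mod 37), so λ ≡ 21·30 ≡ 1.
  x = λ² - 13 - 13 = 1 - 26 ≡ 12; y = λ·(13 - 12) - 29 ≡ 9. → (12, 9)
double: tangent at (12, 9): λ = (3·12² + 32)/(2·9) ≡ 20/18. 18⁻¹ ≡ 35 (mod 37), so λ ≡ 20·35 ≡ 34.
  x = λ² - 12 - 12 = 1156 - 24 ≡ 22; y = λ·(12 - 22) - 9 ≡ 21. → (22, 21)
double: tangent at (22, 21): λ = (3·22² + 32)/(2·21) ≡ 4/5. 5⁻¹ ≡ 15 (mod 37), so λ ≡ 4·15 ≡ 23.
  x = λ² - 22 - 22 = 529 - 44 ≡ 4; y = λ·(22 - 4) - 21 ≡ 23. → (4, 23)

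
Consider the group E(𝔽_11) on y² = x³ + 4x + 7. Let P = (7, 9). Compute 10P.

Double-and-add on 10 = (1010)₂. Start with P = (7, 9) for the leading 1-bit.
double: tangent at (7, 9): λ = (3·7² + 4)/(2·9) ≡ 8/7. 7⁻¹ ≡ 8 (mod 11) since 7·8 = 56 ≡ 1, so λ ≡ 8·8 ≡ 9.
  x = λ² - 7 - 7 = 81 - 14 ≡ 1; y = λ·(7 - 1) - 9 ≡ 1. → (1, 1)
double: tangent at (1, 1): λ = (3·1² + 4)/(2·1) ≡ 7/2. 2⁻¹ ≡ 6 (mod 11) since 2·6 = 12 ≡ 1, so λ ≡ 7·6 ≡ 9.
  x = λ² - 1 - 1 = 81 - 2 ≡ 2; y = λ·(1 - 2) - 1 ≡ 1. → (2, 1)
add P: (2, 1) + (7, 9). λ = (9 - 1)/(7 - 2) ≡ 8/5 mod 11. 5⁻¹ ≡ 9 (mod 11) since 5·9 = 45 ≡ 1, so λ ≡ 6.
  x = λ² - 2 - 7 = 36 - 9 ≡ 5; y = λ·(2 - 5) - 1 ≡ 3. → (5, 3)
double: tangent at (5, 3): λ = (3·5² + 4)/(2·3) ≡ 2/6. 6⁻¹ ≡ 2 (mod 11) since 6·2 = 12 ≡ 1, so λ ≡ 2·2 ≡ 4.
  x = λ² - 5 - 5 = 16 - 10 ≡ 6; y = λ·(5 - 6) - 3 ≡ 4. → (6, 4)

(6, 4)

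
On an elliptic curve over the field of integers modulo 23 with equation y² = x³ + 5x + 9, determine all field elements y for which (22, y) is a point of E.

x³ + 5x + 9 = 10767 ≡ 3 (mod 23).
Square roots of 3 mod 23: 7 and 16 (since 7² = 49 ≡ 3).

7, 16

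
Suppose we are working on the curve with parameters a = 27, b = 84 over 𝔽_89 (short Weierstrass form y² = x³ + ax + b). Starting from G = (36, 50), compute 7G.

(53, 31)

Repeated addition: build up to 7G.
2G: tangent at (36, 50): λ = (3·36² + 27)/(2·50) ≡ 88/11. 11⁻¹ ≡ 81 (mod 89) since 11·81 = 891 ≡ 1, so λ ≡ 88·81 ≡ 8.
  x = λ² - 36 - 36 = 64 - 72 ≡ 81; y = λ·(36 - 81) - 50 ≡ 35. → (81, 35)
3G: (81, 35) + (36, 50). λ = (50 - 35)/(36 - 81) ≡ 15/44 mod 89. 44⁻¹ ≡ 87 (mod 89) since 44·87 = 3828 ≡ 1, so λ ≡ 59.
  x = λ² - 81 - 36 = 3481 - 117 ≡ 71; y = λ·(81 - 71) - 35 ≡ 21. → (71, 21)
4G: (71, 21) + (36, 50). λ = (50 - 21)/(36 - 71) ≡ 29/54 mod 89. 54⁻¹ ≡ 61 (mod 89) since 54·61 = 3294 ≡ 1, so λ ≡ 78.
  x = λ² - 71 - 36 = 6084 - 107 ≡ 14; y = λ·(71 - 14) - 21 ≡ 64. → (14, 64)
5G: (14, 64) + (36, 50). λ = (50 - 64)/(36 - 14) ≡ 75/22 mod 89. 22⁻¹ ≡ 85 (mod 89), so λ ≡ 56.
  x = λ² - 14 - 36 = 3136 - 50 ≡ 60; y = λ·(14 - 60) - 64 ≡ 30. → (60, 30)
6G: (60, 30) + (36, 50). λ = (50 - 30)/(36 - 60) ≡ 20/65 mod 89. 65⁻¹ ≡ 63 (mod 89), so λ ≡ 14.
  x = λ² - 60 - 36 = 196 - 96 ≡ 11; y = λ·(60 - 11) - 30 ≡ 33. → (11, 33)
7G: (11, 33) + (36, 50). λ = (50 - 33)/(36 - 11) ≡ 17/25 mod 89. 25⁻¹ ≡ 57 (mod 89), so λ ≡ 79.
  x = λ² - 11 - 36 = 6241 - 47 ≡ 53; y = λ·(11 - 53) - 33 ≡ 31. → (53, 31)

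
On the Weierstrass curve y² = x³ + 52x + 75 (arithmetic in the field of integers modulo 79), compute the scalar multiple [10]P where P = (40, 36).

(65, 0)

Double-and-add on 10 = (1010)₂. Start with P = (40, 36) for the leading 1-bit.
double: tangent at (40, 36): λ = (3·40² + 52)/(2·36) ≡ 33/72. 72⁻¹ ≡ 45 (mod 79), so λ ≡ 33·45 ≡ 63.
  x = λ² - 40 - 40 = 3969 - 80 ≡ 18; y = λ·(40 - 18) - 36 ≡ 7. → (18, 7)
double: tangent at (18, 7): λ = (3·18² + 52)/(2·7) ≡ 76/14. 14⁻¹ ≡ 17 (mod 79) since 14·17 = 238 ≡ 1, so λ ≡ 76·17 ≡ 28.
  x = λ² - 18 - 18 = 784 - 36 ≡ 37; y = λ·(18 - 37) - 7 ≡ 14. → (37, 14)
add P: (37, 14) + (40, 36). λ = (36 - 14)/(40 - 37) ≡ 22/3 mod 79. 3⁻¹ ≡ 53 (mod 79), so λ ≡ 60.
  x = λ² - 37 - 40 = 3600 - 77 ≡ 47; y = λ·(37 - 47) - 14 ≡ 18. → (47, 18)
double: tangent at (47, 18): λ = (3·47² + 52)/(2·18) ≡ 43/36. 36⁻¹ ≡ 11 (mod 79), so λ ≡ 43·11 ≡ 78.
  x = λ² - 47 - 47 = 6084 - 94 ≡ 65; y = λ·(47 - 65) - 18 ≡ 0. → (65, 0)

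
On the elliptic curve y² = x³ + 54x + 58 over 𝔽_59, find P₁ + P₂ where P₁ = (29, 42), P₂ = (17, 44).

(29, 42) + (17, 44). λ = (44 - 42)/(17 - 29) ≡ 2/47 mod 59. 47⁻¹ ≡ 54 (mod 59), so λ ≡ 49.
  x = λ² - 29 - 17 = 2401 - 46 ≡ 54; y = λ·(29 - 54) - 42 ≡ 31. → (54, 31)

(54, 31)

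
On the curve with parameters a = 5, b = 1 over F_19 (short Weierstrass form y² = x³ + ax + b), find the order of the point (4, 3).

2P: tangent at (4, 3): λ = (3·4² + 5)/(2·3) ≡ 15/6. 6⁻¹ ≡ 16 (mod 19), so λ ≡ 15·16 ≡ 12.
  x = λ² - 4 - 4 = 144 - 8 ≡ 3; y = λ·(4 - 3) - 3 ≡ 9. → (3, 9)
3P: (3, 9) + (4, 3). λ = (3 - 9)/(4 - 3) ≡ 13/1 mod 19. 1⁻¹ ≡ 1 (mod 19) since 1·1 = 1 ≡ 1, so λ ≡ 13.
  x = λ² - 3 - 4 = 169 - 7 ≡ 10; y = λ·(3 - 10) - 9 ≡ 14. → (10, 14)
4P: (10, 14) + (4, 3). λ = (3 - 14)/(4 - 10) ≡ 8/13 mod 19. 13⁻¹ ≡ 3 (mod 19), so λ ≡ 5.
  x = λ² - 10 - 4 = 25 - 14 ≡ 11; y = λ·(10 - 11) - 14 ≡ 0. → (11, 0)
5P: (11, 0) + (4, 3). λ = (3 - 0)/(4 - 11) ≡ 3/12 mod 19. 12⁻¹ ≡ 8 (mod 19) since 12·8 = 96 ≡ 1, so λ ≡ 5.
  x = λ² - 11 - 4 = 25 - 15 ≡ 10; y = λ·(11 - 10) - 0 ≡ 5. → (10, 5)
6P: (10, 5) + (4, 3). λ = (3 - 5)/(4 - 10) ≡ 17/13 mod 19. 13⁻¹ ≡ 3 (mod 19), so λ ≡ 13.
  x = λ² - 10 - 4 = 169 - 14 ≡ 3; y = λ·(10 - 3) - 5 ≡ 10. → (3, 10)
7P: (3, 10) + (4, 3). λ = (3 - 10)/(4 - 3) ≡ 12/1 mod 19. 1⁻¹ ≡ 1 (mod 19), so λ ≡ 12.
  x = λ² - 3 - 4 = 144 - 7 ≡ 4; y = λ·(3 - 4) - 10 ≡ 16. → (4, 16)
8P: (4, 16) + (4, 3): same x and y₁ ≡ -y₂, so the sum is O.
8P = O, so the order is 8.

8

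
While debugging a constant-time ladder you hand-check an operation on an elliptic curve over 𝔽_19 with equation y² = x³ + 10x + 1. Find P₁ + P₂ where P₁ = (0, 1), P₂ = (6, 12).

(0, 18)

(0, 1) + (6, 12). λ = (12 - 1)/(6 - 0) ≡ 11/6 mod 19. 6⁻¹ ≡ 16 (mod 19), so λ ≡ 5.
  x = λ² - 0 - 6 = 25 - 6 ≡ 0; y = λ·(0 - 0) - 1 ≡ 18. → (0, 18)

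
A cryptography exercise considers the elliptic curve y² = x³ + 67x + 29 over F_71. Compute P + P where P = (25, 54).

(70, 48)

tangent at (25, 54): λ = (3·25² + 67)/(2·54) ≡ 25/37. 37⁻¹ ≡ 48 (mod 71) since 37·48 = 1776 ≡ 1, so λ ≡ 25·48 ≡ 64.
  x = λ² - 25 - 25 = 4096 - 50 ≡ 70; y = λ·(25 - 70) - 54 ≡ 48. → (70, 48)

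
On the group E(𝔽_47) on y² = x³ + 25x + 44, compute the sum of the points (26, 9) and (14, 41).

(26, 9) + (14, 41). λ = (41 - 9)/(14 - 26) ≡ 32/35 mod 47. 35⁻¹ ≡ 43 (mod 47), so λ ≡ 13.
  x = λ² - 26 - 14 = 169 - 40 ≡ 35; y = λ·(26 - 35) - 9 ≡ 15. → (35, 15)

(35, 15)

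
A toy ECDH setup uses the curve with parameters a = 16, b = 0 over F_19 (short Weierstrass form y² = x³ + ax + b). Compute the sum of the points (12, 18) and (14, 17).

(12, 18) + (14, 17). λ = (17 - 18)/(14 - 12) ≡ 18/2 mod 19. 2⁻¹ ≡ 10 (mod 19) since 2·10 = 20 ≡ 1, so λ ≡ 9.
  x = λ² - 12 - 14 = 81 - 26 ≡ 17; y = λ·(12 - 17) - 18 ≡ 13. → (17, 13)

(17, 13)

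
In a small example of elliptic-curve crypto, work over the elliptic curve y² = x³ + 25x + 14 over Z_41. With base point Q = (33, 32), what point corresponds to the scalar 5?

Double-and-add on 5 = (101)₂. Start with Q = (33, 32) for the leading 1-bit.
double: tangent at (33, 32): λ = (3·33² + 25)/(2·32) ≡ 12/23. 23⁻¹ ≡ 25 (mod 41) since 23·25 = 575 ≡ 1, so λ ≡ 12·25 ≡ 13.
  x = λ² - 33 - 33 = 169 - 66 ≡ 21; y = λ·(33 - 21) - 32 ≡ 1. → (21, 1)
double: tangent at (21, 1): λ = (3·21² + 25)/(2·1) ≡ 36/2. 2⁻¹ ≡ 21 (mod 41), so λ ≡ 36·21 ≡ 18.
  x = λ² - 21 - 21 = 324 - 42 ≡ 36; y = λ·(21 - 36) - 1 ≡ 16. → (36, 16)
add Q: (36, 16) + (33, 32). λ = (32 - 16)/(33 - 36) ≡ 16/38 mod 41. 38⁻¹ ≡ 27 (mod 41) since 38·27 = 1026 ≡ 1, so λ ≡ 22.
  x = λ² - 36 - 33 = 484 - 69 ≡ 5; y = λ·(36 - 5) - 16 ≡ 10. → (5, 10)

(5, 10)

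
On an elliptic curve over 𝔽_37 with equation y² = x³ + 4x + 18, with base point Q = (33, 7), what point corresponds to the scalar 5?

(23, 20)

Double-and-add on 5 = (101)₂. Start with Q = (33, 7) for the leading 1-bit.
double: tangent at (33, 7): λ = (3·33² + 4)/(2·7) ≡ 15/14. 14⁻¹ ≡ 8 (mod 37), so λ ≡ 15·8 ≡ 9.
  x = λ² - 33 - 33 = 81 - 66 ≡ 15; y = λ·(33 - 15) - 7 ≡ 7. → (15, 7)
double: tangent at (15, 7): λ = (3·15² + 4)/(2·7) ≡ 13/14. 14⁻¹ ≡ 8 (mod 37), so λ ≡ 13·8 ≡ 30.
  x = λ² - 15 - 15 = 900 - 30 ≡ 19; y = λ·(15 - 19) - 7 ≡ 21. → (19, 21)
add Q: (19, 21) + (33, 7). λ = (7 - 21)/(33 - 19) ≡ 23/14 mod 37. 14⁻¹ ≡ 8 (mod 37) since 14·8 = 112 ≡ 1, so λ ≡ 36.
  x = λ² - 19 - 33 = 1296 - 52 ≡ 23; y = λ·(19 - 23) - 21 ≡ 20. → (23, 20)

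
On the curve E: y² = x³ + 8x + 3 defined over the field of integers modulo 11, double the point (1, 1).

tangent at (1, 1): λ = (3·1² + 8)/(2·1) ≡ 0/2. 2⁻¹ ≡ 6 (mod 11), so λ ≡ 0·6 ≡ 0.
  x = λ² - 1 - 1 = 0 - 2 ≡ 9; y = λ·(1 - 9) - 1 ≡ 10. → (9, 10)

(9, 10)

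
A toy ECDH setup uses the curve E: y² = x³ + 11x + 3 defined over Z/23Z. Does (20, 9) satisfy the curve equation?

yes

y² = 9² ≡ 12; x³ + 11x + 3 = 8223 ≡ 12 (mod 23). 12 = 12.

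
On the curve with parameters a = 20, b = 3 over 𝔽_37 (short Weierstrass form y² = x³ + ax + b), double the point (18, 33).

(22, 19)

tangent at (18, 33): λ = (3·18² + 20)/(2·33) ≡ 30/29. 29⁻¹ ≡ 23 (mod 37) since 29·23 = 667 ≡ 1, so λ ≡ 30·23 ≡ 24.
  x = λ² - 18 - 18 = 576 - 36 ≡ 22; y = λ·(18 - 22) - 33 ≡ 19. → (22, 19)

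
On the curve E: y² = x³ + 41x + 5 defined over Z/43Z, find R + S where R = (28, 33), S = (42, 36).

(11, 29)

(28, 33) + (42, 36). λ = (36 - 33)/(42 - 28) ≡ 3/14 mod 43. 14⁻¹ ≡ 40 (mod 43), so λ ≡ 34.
  x = λ² - 28 - 42 = 1156 - 70 ≡ 11; y = λ·(28 - 11) - 33 ≡ 29. → (11, 29)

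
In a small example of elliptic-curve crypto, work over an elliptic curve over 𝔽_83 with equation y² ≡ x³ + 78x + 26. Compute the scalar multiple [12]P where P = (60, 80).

Double-and-add on 12 = (1100)₂. Start with P = (60, 80) for the leading 1-bit.
double: tangent at (60, 80): λ = (3·60² + 78)/(2·80) ≡ 5/77. 77⁻¹ ≡ 69 (mod 83), so λ ≡ 5·69 ≡ 13.
  x = λ² - 60 - 60 = 169 - 120 ≡ 49; y = λ·(60 - 49) - 80 ≡ 63. → (49, 63)
add P: (49, 63) + (60, 80). λ = (80 - 63)/(60 - 49) ≡ 17/11 mod 83. 11⁻¹ ≡ 68 (mod 83) since 11·68 = 748 ≡ 1, so λ ≡ 77.
  x = λ² - 49 - 60 = 5929 - 109 ≡ 10; y = λ·(49 - 10) - 63 ≡ 35. → (10, 35)
double: tangent at (10, 35): λ = (3·10² + 78)/(2·35) ≡ 46/70. 70⁻¹ ≡ 51 (mod 83) since 70·51 = 3570 ≡ 1, so λ ≡ 46·51 ≡ 22.
  x = λ² - 10 - 10 = 484 - 20 ≡ 49; y = λ·(10 - 49) - 35 ≡ 20. → (49, 20)
double: tangent at (49, 20): λ = (3·49² + 78)/(2·20) ≡ 60/40. 40⁻¹ ≡ 27 (mod 83), so λ ≡ 60·27 ≡ 43.
  x = λ² - 49 - 49 = 1849 - 98 ≡ 8; y = λ·(49 - 8) - 20 ≡ 0. → (8, 0)

(8, 0)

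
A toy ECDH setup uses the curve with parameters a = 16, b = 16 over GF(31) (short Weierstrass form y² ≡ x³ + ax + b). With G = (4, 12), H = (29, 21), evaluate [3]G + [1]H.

First 3G:
Repeated addition: build up to 3G.
2G: tangent at (4, 12): λ = (3·4² + 16)/(2·12) ≡ 2/24. 24⁻¹ ≡ 22 (mod 31), so λ ≡ 2·22 ≡ 13.
  x = λ² - 4 - 4 = 169 - 8 ≡ 6; y = λ·(4 - 6) - 12 ≡ 24. → (6, 24)
3G: (6, 24) + (4, 12). λ = (12 - 24)/(4 - 6) ≡ 19/29 mod 31. 29⁻¹ ≡ 15 (mod 31) since 29·15 = 435 ≡ 1, so λ ≡ 6.
  x = λ² - 6 - 4 = 36 - 10 ≡ 26; y = λ·(6 - 26) - 24 ≡ 11. → (26, 11)
3G = (26, 11).
Finally 3G + H:
(26, 11) + (29, 21). λ = (21 - 11)/(29 - 26) ≡ 10/3 mod 31. 3⁻¹ ≡ 21 (mod 31) since 3·21 = 63 ≡ 1, so λ ≡ 24.
  x = λ² - 26 - 29 = 576 - 55 ≡ 25; y = λ·(26 - 25) - 11 ≡ 13. → (25, 13)

(25, 13)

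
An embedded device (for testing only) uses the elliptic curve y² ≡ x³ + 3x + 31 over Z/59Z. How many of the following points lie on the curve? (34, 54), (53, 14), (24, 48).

(34, 54): 54² ≡ 25, rhs ≡ 25 → on.
(53, 14): 14² ≡ 19, rhs ≡ 33 → off.
(24, 48): 48² ≡ 3, rhs ≡ 3 → on.

2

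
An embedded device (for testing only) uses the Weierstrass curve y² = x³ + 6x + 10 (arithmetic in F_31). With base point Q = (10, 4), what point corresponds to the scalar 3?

(21, 2)

Repeated addition: build up to 3Q.
2Q: tangent at (10, 4): λ = (3·10² + 6)/(2·4) ≡ 27/8. 8⁻¹ ≡ 4 (mod 31), so λ ≡ 27·4 ≡ 15.
  x = λ² - 10 - 10 = 225 - 20 ≡ 19; y = λ·(10 - 19) - 4 ≡ 16. → (19, 16)
3Q: (19, 16) + (10, 4). λ = (4 - 16)/(10 - 19) ≡ 19/22 mod 31. 22⁻¹ ≡ 24 (mod 31), so λ ≡ 22.
  x = λ² - 19 - 10 = 484 - 29 ≡ 21; y = λ·(19 - 21) - 16 ≡ 2. → (21, 2)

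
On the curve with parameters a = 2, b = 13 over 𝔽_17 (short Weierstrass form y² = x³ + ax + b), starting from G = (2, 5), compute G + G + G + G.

Double-and-add on 4 = (100)₂. Start with G = (2, 5) for the leading 1-bit.
double: tangent at (2, 5): λ = (3·2² + 2)/(2·5) ≡ 14/10. 10⁻¹ ≡ 12 (mod 17), so λ ≡ 14·12 ≡ 15.
  x = λ² - 2 - 2 = 225 - 4 ≡ 0; y = λ·(2 - 0) - 5 ≡ 8. → (0, 8)
double: tangent at (0, 8): λ = (3·0² + 2)/(2·8) ≡ 2/16. 16⁻¹ ≡ 16 (mod 17), so λ ≡ 2·16 ≡ 15.
  x = λ² - 0 - 0 = 225 - 0 ≡ 4; y = λ·(0 - 4) - 8 ≡ 0. → (4, 0)

(4, 0)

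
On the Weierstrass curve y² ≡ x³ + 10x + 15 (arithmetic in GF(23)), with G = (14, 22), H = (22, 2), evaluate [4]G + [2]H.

First 4G:
Repeated addition: build up to 4G.
2G: tangent at (14, 22): λ = (3·14² + 10)/(2·22) ≡ 0/21. 21⁻¹ ≡ 11 (mod 23), so λ ≡ 0·11 ≡ 0.
  x = λ² - 14 - 14 = 0 - 28 ≡ 18; y = λ·(14 - 18) - 22 ≡ 1. → (18, 1)
3G: (18, 1) + (14, 22). λ = (22 - 1)/(14 - 18) ≡ 21/19 mod 23. 19⁻¹ ≡ 17 (mod 23) since 19·17 = 323 ≡ 1, so λ ≡ 12.
  x = λ² - 18 - 14 = 144 - 32 ≡ 20; y = λ·(18 - 20) - 1 ≡ 21. → (20, 21)
4G: (20, 21) + (14, 22). λ = (22 - 21)/(14 - 20) ≡ 1/17 mod 23. 17⁻¹ ≡ 19 (mod 23), so λ ≡ 19.
  x = λ² - 20 - 14 = 361 - 34 ≡ 5; y = λ·(20 - 5) - 21 ≡ 11. → (5, 11)
4G = (5, 11).
Next 2H:
Repeated addition: build up to 2H.
2H: tangent at (22, 2): λ = (3·22² + 10)/(2·2) ≡ 13/4. 4⁻¹ ≡ 6 (mod 23) since 4·6 = 24 ≡ 1, so λ ≡ 13·6 ≡ 9.
  x = λ² - 22 - 22 = 81 - 44 ≡ 14; y = λ·(22 - 14) - 2 ≡ 1. → (14, 1)
2H = (14, 1).
Finally 4G + 2H:
(5, 11) + (14, 1). λ = (1 - 11)/(14 - 5) ≡ 13/9 mod 23. 9⁻¹ ≡ 18 (mod 23), so λ ≡ 4.
  x = λ² - 5 - 14 = 16 - 19 ≡ 20; y = λ·(5 - 20) - 11 ≡ 21. → (20, 21)

(20, 21)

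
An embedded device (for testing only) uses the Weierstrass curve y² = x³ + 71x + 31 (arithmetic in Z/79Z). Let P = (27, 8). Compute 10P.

(26, 63)

Repeated addition: build up to 10P.
2P: tangent at (27, 8): λ = (3·27² + 71)/(2·8) ≡ 46/16. 16⁻¹ ≡ 5 (mod 79) since 16·5 = 80 ≡ 1, so λ ≡ 46·5 ≡ 72.
  x = λ² - 27 - 27 = 5184 - 54 ≡ 74; y = λ·(27 - 74) - 8 ≡ 5. → (74, 5)
3P: (74, 5) + (27, 8). λ = (8 - 5)/(27 - 74) ≡ 3/32 mod 79. 32⁻¹ ≡ 42 (mod 79) since 32·42 = 1344 ≡ 1, so λ ≡ 47.
  x = λ² - 74 - 27 = 2209 - 101 ≡ 54; y = λ·(74 - 54) - 5 ≡ 66. → (54, 66)
4P: (54, 66) + (27, 8). λ = (8 - 66)/(27 - 54) ≡ 21/52 mod 79. 52⁻¹ ≡ 38 (mod 79), so λ ≡ 8.
  x = λ² - 54 - 27 = 64 - 81 ≡ 62; y = λ·(54 - 62) - 66 ≡ 28. → (62, 28)
5P: (62, 28) + (27, 8). λ = (8 - 28)/(27 - 62) ≡ 59/44 mod 79. 44⁻¹ ≡ 9 (mod 79), so λ ≡ 57.
  x = λ² - 62 - 27 = 3249 - 89 ≡ 0; y = λ·(62 - 0) - 28 ≡ 30. → (0, 30)
6P: (0, 30) + (27, 8). λ = (8 - 30)/(27 - 0) ≡ 57/27 mod 79. 27⁻¹ ≡ 41 (mod 79) since 27·41 = 1107 ≡ 1, so λ ≡ 46.
  x = λ² - 0 - 27 = 2116 - 27 ≡ 35; y = λ·(0 - 35) - 30 ≡ 19. → (35, 19)
7P: (35, 19) + (27, 8). λ = (8 - 19)/(27 - 35) ≡ 68/71 mod 79. 71⁻¹ ≡ 69 (mod 79), so λ ≡ 31.
  x = λ² - 35 - 27 = 961 - 62 ≡ 30; y = λ·(35 - 30) - 19 ≡ 57. → (30, 57)
8P: (30, 57) + (27, 8). λ = (8 - 57)/(27 - 30) ≡ 30/76 mod 79. 76⁻¹ ≡ 26 (mod 79), so λ ≡ 69.
  x = λ² - 30 - 27 = 4761 - 57 ≡ 43; y = λ·(30 - 43) - 57 ≡ 73. → (43, 73)
9P: (43, 73) + (27, 8). λ = (8 - 73)/(27 - 43) ≡ 14/63 mod 79. 63⁻¹ ≡ 74 (mod 79), so λ ≡ 9.
  x = λ² - 43 - 27 = 81 - 70 ≡ 11; y = λ·(43 - 11) - 73 ≡ 57. → (11, 57)
10P: (11, 57) + (27, 8). λ = (8 - 57)/(27 - 11) ≡ 30/16 mod 79. 16⁻¹ ≡ 5 (mod 79) since 16·5 = 80 ≡ 1, so λ ≡ 71.
  x = λ² - 11 - 27 = 5041 - 38 ≡ 26; y = λ·(11 - 26) - 57 ≡ 63. → (26, 63)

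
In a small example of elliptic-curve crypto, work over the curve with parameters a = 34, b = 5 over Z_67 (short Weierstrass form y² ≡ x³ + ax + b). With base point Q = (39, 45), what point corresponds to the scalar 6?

(9, 13)

Double-and-add on 6 = (110)₂. Start with Q = (39, 45) for the leading 1-bit.
double: tangent at (39, 45): λ = (3·39² + 34)/(2·45) ≡ 41/23. 23⁻¹ ≡ 35 (mod 67), so λ ≡ 41·35 ≡ 28.
  x = λ² - 39 - 39 = 784 - 78 ≡ 36; y = λ·(39 - 36) - 45 ≡ 39. → (36, 39)
add Q: (36, 39) + (39, 45). λ = (45 - 39)/(39 - 36) ≡ 6/3 mod 67. 3⁻¹ ≡ 45 (mod 67), so λ ≡ 2.
  x = λ² - 36 - 39 = 4 - 75 ≡ 63; y = λ·(36 - 63) - 39 ≡ 41. → (63, 41)
double: tangent at (63, 41): λ = (3·63² + 34)/(2·41) ≡ 15/15. 15⁻¹ ≡ 9 (mod 67), so λ ≡ 15·9 ≡ 1.
  x = λ² - 63 - 63 = 1 - 126 ≡ 9; y = λ·(63 - 9) - 41 ≡ 13. → (9, 13)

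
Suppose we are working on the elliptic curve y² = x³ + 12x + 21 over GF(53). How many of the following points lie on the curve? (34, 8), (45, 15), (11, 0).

1

(34, 8): 8² ≡ 11, rhs ≡ 36 → off.
(45, 15): 15² ≡ 13, rhs ≡ 49 → off.
(11, 0): 0² ≡ 0, rhs ≡ 0 → on.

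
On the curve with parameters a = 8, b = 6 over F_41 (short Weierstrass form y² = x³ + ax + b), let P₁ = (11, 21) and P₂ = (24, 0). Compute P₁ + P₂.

(11, 21) + (24, 0). λ = (0 - 21)/(24 - 11) ≡ 20/13 mod 41. 13⁻¹ ≡ 19 (mod 41) since 13·19 = 247 ≡ 1, so λ ≡ 11.
  x = λ² - 11 - 24 = 121 - 35 ≡ 4; y = λ·(11 - 4) - 21 ≡ 15. → (4, 15)

(4, 15)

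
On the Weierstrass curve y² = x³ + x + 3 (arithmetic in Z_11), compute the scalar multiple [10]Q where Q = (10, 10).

(7, 10)

Repeated addition: build up to 10Q.
2Q: tangent at (10, 10): λ = (3·10² + 1)/(2·10) ≡ 4/9. 9⁻¹ ≡ 5 (mod 11) since 9·5 = 45 ≡ 1, so λ ≡ 4·5 ≡ 9.
  x = λ² - 10 - 10 = 81 - 20 ≡ 6; y = λ·(10 - 6) - 10 ≡ 4. → (6, 4)
3Q: (6, 4) + (10, 10). λ = (10 - 4)/(10 - 6) ≡ 6/4 mod 11. 4⁻¹ ≡ 3 (mod 11), so λ ≡ 7.
  x = λ² - 6 - 10 = 49 - 16 ≡ 0; y = λ·(6 - 0) - 4 ≡ 5. → (0, 5)
4Q: (0, 5) + (10, 10). λ = (10 - 5)/(10 - 0) ≡ 5/10 mod 11. 10⁻¹ ≡ 10 (mod 11), so λ ≡ 6.
  x = λ² - 0 - 10 = 36 - 10 ≡ 4; y = λ·(0 - 4) - 5 ≡ 4. → (4, 4)
5Q: (4, 4) + (10, 10). λ = (10 - 4)/(10 - 4) ≡ 6/6 mod 11. 6⁻¹ ≡ 2 (mod 11), so λ ≡ 1.
  x = λ² - 4 - 10 = 1 - 14 ≡ 9; y = λ·(4 - 9) - 4 ≡ 2. → (9, 2)
6Q: (9, 2) + (10, 10). λ = (10 - 2)/(10 - 9) ≡ 8/1 mod 11. 1⁻¹ ≡ 1 (mod 11) since 1·1 = 1 ≡ 1, so λ ≡ 8.
  x = λ² - 9 - 10 = 64 - 19 ≡ 1; y = λ·(9 - 1) - 2 ≡ 7. → (1, 7)
7Q: (1, 7) + (10, 10). λ = (10 - 7)/(10 - 1) ≡ 3/9 mod 11. 9⁻¹ ≡ 5 (mod 11) since 9·5 = 45 ≡ 1, so λ ≡ 4.
  x = λ² - 1 - 10 = 16 - 11 ≡ 5; y = λ·(1 - 5) - 7 ≡ 10. → (5, 10)
8Q: (5, 10) + (10, 10). λ = (10 - 10)/(10 - 5) ≡ 0/5 mod 11. 5⁻¹ ≡ 9 (mod 11), so λ ≡ 0.
  x = λ² - 5 - 10 = 0 - 15 ≡ 7; y = λ·(5 - 7) - 10 ≡ 1. → (7, 1)
9Q: (7, 1) + (10, 10). λ = (10 - 1)/(10 - 7) ≡ 9/3 mod 11. 3⁻¹ ≡ 4 (mod 11), so λ ≡ 3.
  x = λ² - 7 - 10 = 9 - 17 ≡ 3; y = λ·(7 - 3) - 1 ≡ 0. → (3, 0)
10Q: (3, 0) + (10, 10). λ = (10 - 0)/(10 - 3) ≡ 10/7 mod 11. 7⁻¹ ≡ 8 (mod 11), so λ ≡ 3.
  x = λ² - 3 - 10 = 9 - 13 ≡ 7; y = λ·(3 - 7) - 0 ≡ 10. → (7, 10)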